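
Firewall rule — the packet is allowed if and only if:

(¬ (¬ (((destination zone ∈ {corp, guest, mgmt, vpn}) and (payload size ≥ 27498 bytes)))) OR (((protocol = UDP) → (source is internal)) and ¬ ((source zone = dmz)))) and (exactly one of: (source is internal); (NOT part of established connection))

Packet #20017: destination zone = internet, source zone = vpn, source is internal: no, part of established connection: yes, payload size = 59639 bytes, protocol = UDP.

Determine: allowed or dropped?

Atomic conditions:
  destination zone ∈ {corp, guest, mgmt, vpn}: internet is not in the set → false
  payload size ≥ 27498 bytes: 59639 ≥ 27498 is true
  protocol = UDP: UDP == UDP is true
  source is internal: no → false
  source zone = dmz: vpn == dmz is false
  NOT part of established connection: yes → false
Combine:
[1.1.1.1] false AND true = false
[1.1.1] NOT false = true
[1.1] NOT true = false
[1.2.1] true → false = false
[1.2.2] NOT false = true
[1.2] false AND true = false
[1] false OR false = false
[2] exactly-one(false, false) = false
[root] false AND false = false
Overall: false → dropped

Dropped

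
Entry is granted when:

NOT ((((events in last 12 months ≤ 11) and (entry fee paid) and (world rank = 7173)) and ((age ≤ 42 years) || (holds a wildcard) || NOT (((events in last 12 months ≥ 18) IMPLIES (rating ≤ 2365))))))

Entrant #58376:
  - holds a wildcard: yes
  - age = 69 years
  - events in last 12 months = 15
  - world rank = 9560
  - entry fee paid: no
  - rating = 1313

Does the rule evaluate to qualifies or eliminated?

Atomic conditions:
  events in last 12 months ≤ 11: 15 ≤ 11 is false
  entry fee paid: no → false
  world rank = 7173: 9560 == 7173 is false
  age ≤ 42 years: 69 ≤ 42 is false
  holds a wildcard: yes → true
  events in last 12 months ≥ 18: 15 ≥ 18 is false
  rating ≤ 2365: 1313 ≤ 2365 is true
Combine:
[1.1] false AND false AND false = false
[1.2.3.1] false → true (antecedent false ⇒ implication holds) = true
[1.2.3] NOT true = false
[1.2] false OR true OR false = true
[1] false AND true = false
[root] NOT false = true
Overall: true → qualifies

Qualifies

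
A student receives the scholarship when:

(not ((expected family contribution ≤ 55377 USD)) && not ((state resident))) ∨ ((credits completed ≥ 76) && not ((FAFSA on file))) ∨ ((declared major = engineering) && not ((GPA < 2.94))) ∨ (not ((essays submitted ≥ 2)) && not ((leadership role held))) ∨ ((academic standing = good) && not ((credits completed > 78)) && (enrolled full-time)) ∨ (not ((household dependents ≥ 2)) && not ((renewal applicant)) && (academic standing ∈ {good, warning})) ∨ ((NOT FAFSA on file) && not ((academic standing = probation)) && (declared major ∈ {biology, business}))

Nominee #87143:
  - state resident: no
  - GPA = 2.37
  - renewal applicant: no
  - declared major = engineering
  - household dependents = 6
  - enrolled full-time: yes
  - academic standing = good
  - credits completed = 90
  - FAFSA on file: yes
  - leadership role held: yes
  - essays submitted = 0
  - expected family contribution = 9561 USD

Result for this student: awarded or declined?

Atomic conditions:
  expected family contribution ≤ 55377 USD: 9561 ≤ 55377 is true
  state resident: no → false
  credits completed ≥ 76: 90 ≥ 76 is true
  FAFSA on file: yes → true
  declared major = engineering: engineering == engineering is true
  GPA < 2.94: 2.37 < 2.94 is true
  essays submitted ≥ 2: 0 ≥ 2 is false
  leadership role held: yes → true
  academic standing = good: good == good is true
  credits completed > 78: 90 > 78 is true
  enrolled full-time: yes → true
  household dependents ≥ 2: 6 ≥ 2 is true
  renewal applicant: no → false
  academic standing ∈ {good, warning}: good is in the set → true
  NOT FAFSA on file: yes → false
  academic standing = probation: good == probation is false
  declared major ∈ {biology, business}: engineering is not in the set → false
Combine:
[1.1] NOT true = false
[1.2] NOT false = true
[1] false AND true = false
[2.2] NOT true = false
[2] true AND false = false
[3.2] NOT true = false
[3] true AND false = false
[4.1] NOT false = true
[4.2] NOT true = false
[4] true AND false = false
[5.2] NOT true = false
[5] true AND false AND true = false
[6.1] NOT true = false
[6.2] NOT false = true
[6] false AND true AND true = false
[7.2] NOT false = true
[7] false AND true AND false = false
[root] false OR false OR false OR false OR false OR false OR false = false
Overall: false → declined

Declined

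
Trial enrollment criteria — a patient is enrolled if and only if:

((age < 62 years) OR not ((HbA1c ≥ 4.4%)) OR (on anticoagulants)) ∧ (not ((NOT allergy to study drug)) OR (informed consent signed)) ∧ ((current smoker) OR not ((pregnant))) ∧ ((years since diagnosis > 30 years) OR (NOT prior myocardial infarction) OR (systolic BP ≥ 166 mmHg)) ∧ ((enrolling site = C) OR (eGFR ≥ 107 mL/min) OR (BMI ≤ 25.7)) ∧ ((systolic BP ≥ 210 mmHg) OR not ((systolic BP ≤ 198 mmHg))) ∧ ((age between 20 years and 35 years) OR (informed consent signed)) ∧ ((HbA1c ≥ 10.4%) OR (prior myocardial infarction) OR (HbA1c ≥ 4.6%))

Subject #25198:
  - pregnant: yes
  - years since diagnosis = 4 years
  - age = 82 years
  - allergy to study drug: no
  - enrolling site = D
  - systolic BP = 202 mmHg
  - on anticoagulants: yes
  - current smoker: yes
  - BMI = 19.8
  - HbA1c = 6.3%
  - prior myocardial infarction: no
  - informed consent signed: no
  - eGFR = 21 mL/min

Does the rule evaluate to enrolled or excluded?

Atomic conditions:
  age < 62 years: 82 < 62 is false
  HbA1c ≥ 4.4%: 6.3 ≥ 4.4 is true
  on anticoagulants: yes → true
  NOT allergy to study drug: no → true
  informed consent signed: no → false
  current smoker: yes → true
  pregnant: yes → true
  years since diagnosis > 30 years: 4 > 30 is false
  NOT prior myocardial infarction: no → true
  systolic BP ≥ 166 mmHg: 202 ≥ 166 is true
  enrolling site = C: D == C is false
  eGFR ≥ 107 mL/min: 21 ≥ 107 is false
  BMI ≤ 25.7: 19.8 ≤ 25.7 is true
  systolic BP ≥ 210 mmHg: 202 ≥ 210 is false
  systolic BP ≤ 198 mmHg: 202 ≤ 198 is false
  age between 20 years and 35 years: 82 in [20, 35] is false
  HbA1c ≥ 10.4%: 6.3 ≥ 10.4 is false
  prior myocardial infarction: no → false
  HbA1c ≥ 4.6%: 6.3 ≥ 4.6 is true
Combine:
[1.2] NOT true = false
[1] false OR false OR true = true
[2.1] NOT true = false
[2] false OR false = false
[3.2] NOT true = false
[3] true OR false = true
[4] false OR true OR true = true
[5] false OR false OR true = true
[6.2] NOT false = true
[6] false OR true = true
[7] false OR false = false
[8] false OR false OR true = true
[root] true AND false AND true AND true AND true AND true AND false AND true = false
Overall: false → excluded

Excluded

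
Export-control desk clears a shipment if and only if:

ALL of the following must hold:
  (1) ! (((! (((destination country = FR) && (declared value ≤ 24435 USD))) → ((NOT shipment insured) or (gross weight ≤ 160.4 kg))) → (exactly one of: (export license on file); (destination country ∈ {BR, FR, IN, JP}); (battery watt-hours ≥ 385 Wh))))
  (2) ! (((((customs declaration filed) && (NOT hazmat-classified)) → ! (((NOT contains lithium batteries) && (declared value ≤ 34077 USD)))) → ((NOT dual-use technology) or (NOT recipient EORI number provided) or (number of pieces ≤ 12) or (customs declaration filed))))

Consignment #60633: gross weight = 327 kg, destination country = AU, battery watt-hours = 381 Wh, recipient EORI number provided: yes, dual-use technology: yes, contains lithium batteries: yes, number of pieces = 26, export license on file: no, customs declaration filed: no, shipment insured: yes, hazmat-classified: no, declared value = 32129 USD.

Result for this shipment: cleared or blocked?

Atomic conditions:
  destination country = FR: AU == FR is false
  declared value ≤ 24435 USD: 32129 ≤ 24435 is false
  NOT shipment insured: yes → false
  gross weight ≤ 160.4 kg: 327 ≤ 160.4 is false
  export license on file: no → false
  destination country ∈ {BR, FR, IN, JP}: AU is not in the set → false
  battery watt-hours ≥ 385 Wh: 381 ≥ 385 is false
  customs declaration filed: no → false
  NOT hazmat-classified: no → true
  NOT contains lithium batteries: yes → false
  declared value ≤ 34077 USD: 32129 ≤ 34077 is true
  NOT dual-use technology: yes → false
  NOT recipient EORI number provided: yes → false
  number of pieces ≤ 12: 26 ≤ 12 is false
Combine:
[1.1.1.1.1] false AND false = false
[1.1.1.1] NOT false = true
[1.1.1.2] false OR false = false
[1.1.1] true → false = false
[1.1.2] exactly-one(false, false, false) = false
[1.1] false → false (antecedent false ⇒ implication holds) = true
[1] NOT true = false
[2.1.1.1] false AND true = false
[2.1.1.2.1] false AND true = false
[2.1.1.2] NOT false = true
[2.1.1] false → true (antecedent false ⇒ implication holds) = true
[2.1.2] false OR false OR false OR false = false
[2.1] true → false = false
[2] NOT false = true
[root] false AND true = false
Overall: false → blocked

Blocked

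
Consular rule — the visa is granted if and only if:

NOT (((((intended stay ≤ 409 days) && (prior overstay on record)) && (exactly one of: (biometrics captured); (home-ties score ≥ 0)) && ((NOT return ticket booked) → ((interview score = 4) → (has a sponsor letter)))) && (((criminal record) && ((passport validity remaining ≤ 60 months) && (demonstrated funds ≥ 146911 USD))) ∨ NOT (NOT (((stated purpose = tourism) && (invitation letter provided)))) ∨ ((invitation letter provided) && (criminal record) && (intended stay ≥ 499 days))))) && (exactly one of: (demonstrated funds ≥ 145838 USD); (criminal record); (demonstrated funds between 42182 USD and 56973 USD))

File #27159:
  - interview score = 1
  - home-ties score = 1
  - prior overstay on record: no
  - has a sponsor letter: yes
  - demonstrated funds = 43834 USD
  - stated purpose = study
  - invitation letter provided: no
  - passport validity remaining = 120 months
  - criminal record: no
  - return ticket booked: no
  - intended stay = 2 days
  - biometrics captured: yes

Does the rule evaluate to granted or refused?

Atomic conditions:
  intended stay ≤ 409 days: 2 ≤ 409 is true
  prior overstay on record: no → false
  biometrics captured: yes → true
  home-ties score ≥ 0: 1 ≥ 0 is true
  NOT return ticket booked: no → true
  interview score = 4: 1 == 4 is false
  has a sponsor letter: yes → true
  criminal record: no → false
  passport validity remaining ≤ 60 months: 120 ≤ 60 is false
  demonstrated funds ≥ 146911 USD: 43834 ≥ 146911 is false
  stated purpose = tourism: study == tourism is false
  invitation letter provided: no → false
  intended stay ≥ 499 days: 2 ≥ 499 is false
  demonstrated funds ≥ 145838 USD: 43834 ≥ 145838 is false
  demonstrated funds between 42182 USD and 56973 USD: 43834 in [42182, 56973] is true
Combine:
[1.1.1.1] true AND false = false
[1.1.1.2] exactly-one(true, true) = false
[1.1.1.3.2] false → true (antecedent false ⇒ implication holds) = true
[1.1.1.3] true → true = true
[1.1.1] false AND false AND true = false
[1.1.2.1.2] false AND false = false
[1.1.2.1] false AND false = false
[1.1.2.2.1.1] false AND false = false
[1.1.2.2.1] NOT false = true
[1.1.2.2] NOT true = false
[1.1.2.3] false AND false AND false = false
[1.1.2] false OR false OR false = false
[1.1] false AND false = false
[1] NOT false = true
[2] exactly-one(false, false, true) = true
[root] true AND true = true
Overall: true → granted

Granted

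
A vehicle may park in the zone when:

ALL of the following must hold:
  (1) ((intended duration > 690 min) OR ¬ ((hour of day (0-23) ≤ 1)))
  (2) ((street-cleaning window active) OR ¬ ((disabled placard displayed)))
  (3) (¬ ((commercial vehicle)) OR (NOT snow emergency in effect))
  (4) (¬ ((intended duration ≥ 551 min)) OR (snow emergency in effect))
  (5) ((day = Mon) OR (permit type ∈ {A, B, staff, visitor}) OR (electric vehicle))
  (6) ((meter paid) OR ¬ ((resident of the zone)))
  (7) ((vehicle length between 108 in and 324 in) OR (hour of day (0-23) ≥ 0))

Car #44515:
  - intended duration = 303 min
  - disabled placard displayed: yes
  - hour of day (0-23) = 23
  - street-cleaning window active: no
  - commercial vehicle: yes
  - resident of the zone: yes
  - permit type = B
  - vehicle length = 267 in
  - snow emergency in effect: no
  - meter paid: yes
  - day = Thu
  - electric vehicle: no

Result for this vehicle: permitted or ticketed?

Atomic conditions:
  intended duration > 690 min: 303 > 690 is false
  hour of day (0-23) ≤ 1: 23 ≤ 1 is false
  street-cleaning window active: no → false
  disabled placard displayed: yes → true
  commercial vehicle: yes → true
  NOT snow emergency in effect: no → true
  intended duration ≥ 551 min: 303 ≥ 551 is false
  snow emergency in effect: no → false
  day = Mon: Thu == Mon is false
  permit type ∈ {A, B, staff, visitor}: B is in the set → true
  electric vehicle: no → false
  meter paid: yes → true
  resident of the zone: yes → true
  vehicle length between 108 in and 324 in: 267 in [108, 324] is true
  hour of day (0-23) ≥ 0: 23 ≥ 0 is true
Combine:
[1.2] NOT false = true
[1] false OR true = true
[2.2] NOT true = false
[2] false OR false = false
[3.1] NOT true = false
[3] false OR true = true
[4.1] NOT false = true
[4] true OR false = true
[5] false OR true OR false = true
[6.2] NOT true = false
[6] true OR false = true
[7] true OR true = true
[root] true AND false AND true AND true AND true AND true AND true = false
Overall: false → ticketed

Ticketed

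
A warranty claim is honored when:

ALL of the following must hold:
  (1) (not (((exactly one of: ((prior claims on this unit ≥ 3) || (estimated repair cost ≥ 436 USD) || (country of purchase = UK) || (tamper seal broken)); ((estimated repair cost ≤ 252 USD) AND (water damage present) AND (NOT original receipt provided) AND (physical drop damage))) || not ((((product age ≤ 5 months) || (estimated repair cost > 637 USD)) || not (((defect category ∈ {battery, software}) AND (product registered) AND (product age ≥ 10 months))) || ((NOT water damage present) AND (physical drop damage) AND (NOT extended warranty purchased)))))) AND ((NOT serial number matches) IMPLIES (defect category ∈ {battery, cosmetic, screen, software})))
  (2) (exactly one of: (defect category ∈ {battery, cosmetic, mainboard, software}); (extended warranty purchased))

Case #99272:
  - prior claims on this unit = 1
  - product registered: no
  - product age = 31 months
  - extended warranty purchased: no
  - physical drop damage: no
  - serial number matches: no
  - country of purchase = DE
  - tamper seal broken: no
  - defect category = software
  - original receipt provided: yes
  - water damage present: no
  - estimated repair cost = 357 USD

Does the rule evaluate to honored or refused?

Honored

Atomic conditions:
  prior claims on this unit ≥ 3: 1 ≥ 3 is false
  estimated repair cost ≥ 436 USD: 357 ≥ 436 is false
  country of purchase = UK: DE == UK is false
  tamper seal broken: no → false
  estimated repair cost ≤ 252 USD: 357 ≤ 252 is false
  water damage present: no → false
  NOT original receipt provided: yes → false
  physical drop damage: no → false
  product age ≤ 5 months: 31 ≤ 5 is false
  estimated repair cost > 637 USD: 357 > 637 is false
  defect category ∈ {battery, software}: software is in the set → true
  product registered: no → false
  product age ≥ 10 months: 31 ≥ 10 is true
  NOT water damage present: no → true
  NOT extended warranty purchased: no → true
  NOT serial number matches: no → true
  defect category ∈ {battery, cosmetic, screen, software}: software is in the set → true
  defect category ∈ {battery, cosmetic, mainboard, software}: software is in the set → true
  extended warranty purchased: no → false
Combine:
[1.1.1.1.1] false OR false OR false OR false = false
[1.1.1.1.2] false AND false AND false AND false = false
[1.1.1.1] exactly-one(false, false) = false
[1.1.1.2.1.1] false OR false = false
[1.1.1.2.1.2.1] true AND false AND true = false
[1.1.1.2.1.2] NOT false = true
[1.1.1.2.1.3] true AND false AND true = false
[1.1.1.2.1] false OR true OR false = true
[1.1.1.2] NOT true = false
[1.1.1] false OR false = false
[1.1] NOT false = true
[1.2] true → true = true
[1] true AND true = true
[2] exactly-one(true, false) = true
[root] true AND true = true
Overall: true → honored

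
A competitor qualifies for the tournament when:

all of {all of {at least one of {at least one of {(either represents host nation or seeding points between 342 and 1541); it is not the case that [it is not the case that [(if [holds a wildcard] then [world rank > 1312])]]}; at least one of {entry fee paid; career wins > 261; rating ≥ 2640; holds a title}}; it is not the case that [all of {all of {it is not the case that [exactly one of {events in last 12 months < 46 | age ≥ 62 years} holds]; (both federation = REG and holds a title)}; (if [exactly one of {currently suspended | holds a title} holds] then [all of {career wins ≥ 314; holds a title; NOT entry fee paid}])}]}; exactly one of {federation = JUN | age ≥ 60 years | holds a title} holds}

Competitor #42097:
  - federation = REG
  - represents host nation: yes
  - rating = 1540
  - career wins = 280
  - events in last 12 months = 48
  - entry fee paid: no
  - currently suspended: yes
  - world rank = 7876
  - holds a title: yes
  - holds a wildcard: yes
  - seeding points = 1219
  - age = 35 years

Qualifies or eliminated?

Atomic conditions:
  represents host nation: yes → true
  seeding points between 342 and 1541: 1219 in [342, 1541] is true
  holds a wildcard: yes → true
  world rank > 1312: 7876 > 1312 is true
  entry fee paid: no → false
  career wins > 261: 280 > 261 is true
  rating ≥ 2640: 1540 ≥ 2640 is false
  holds a title: yes → true
  events in last 12 months < 46: 48 < 46 is false
  age ≥ 62 years: 35 ≥ 62 is false
  federation = REG: REG == REG is true
  currently suspended: yes → true
  career wins ≥ 314: 280 ≥ 314 is false
  NOT entry fee paid: no → true
  federation = JUN: REG == JUN is false
  age ≥ 60 years: 35 ≥ 60 is false
Combine:
[1.1.1.1] true OR true = true
[1.1.1.2.1.1] true → true = true
[1.1.1.2.1] NOT true = false
[1.1.1.2] NOT false = true
[1.1.1] true OR true = true
[1.1.2] false OR true OR false OR true = true
[1.1] true OR true = true
[1.2.1.1.1.1] exactly-one(false, false) = false
[1.2.1.1.1] NOT false = true
[1.2.1.1.2] true AND true = true
[1.2.1.1] true AND true = true
[1.2.1.2.1] exactly-one(true, true) = false
[1.2.1.2.2] false AND true AND true = false
[1.2.1.2] false → false (antecedent false ⇒ implication holds) = true
[1.2.1] true AND true = true
[1.2] NOT true = false
[1] true AND false = false
[2] exactly-one(false, false, true) = true
[root] false AND true = false
Overall: false → eliminated

Eliminated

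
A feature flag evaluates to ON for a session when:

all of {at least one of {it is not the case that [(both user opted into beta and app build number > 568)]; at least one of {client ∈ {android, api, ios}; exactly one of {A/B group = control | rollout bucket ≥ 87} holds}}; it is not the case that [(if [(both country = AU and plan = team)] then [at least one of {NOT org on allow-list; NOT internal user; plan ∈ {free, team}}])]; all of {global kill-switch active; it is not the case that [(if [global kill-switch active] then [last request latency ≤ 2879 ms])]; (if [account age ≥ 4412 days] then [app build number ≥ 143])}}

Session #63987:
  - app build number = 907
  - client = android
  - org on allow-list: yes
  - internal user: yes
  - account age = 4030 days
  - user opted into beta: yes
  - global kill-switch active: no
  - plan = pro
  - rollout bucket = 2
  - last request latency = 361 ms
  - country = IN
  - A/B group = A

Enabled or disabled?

Atomic conditions:
  user opted into beta: yes → true
  app build number > 568: 907 > 568 is true
  client ∈ {android, api, ios}: android is in the set → true
  A/B group = control: A == control is false
  rollout bucket ≥ 87: 2 ≥ 87 is false
  country = AU: IN == AU is false
  plan = team: pro == team is false
  NOT org on allow-list: yes → false
  NOT internal user: yes → false
  plan ∈ {free, team}: pro is not in the set → false
  global kill-switch active: no → false
  last request latency ≤ 2879 ms: 361 ≤ 2879 is true
  account age ≥ 4412 days: 4030 ≥ 4412 is false
  app build number ≥ 143: 907 ≥ 143 is true
Combine:
[1.1.1] true AND true = true
[1.1] NOT true = false
[1.2.2] exactly-one(false, false) = false
[1.2] true OR false = true
[1] false OR true = true
[2.1.1] false AND false = false
[2.1.2] false OR false OR false = false
[2.1] false → false (antecedent false ⇒ implication holds) = true
[2] NOT true = false
[3.2.1] false → true (antecedent false ⇒ implication holds) = true
[3.2] NOT true = false
[3.3] false → true (antecedent false ⇒ implication holds) = true
[3] false AND false AND true = false
[root] true AND false AND false = false
Overall: false → disabled

Disabled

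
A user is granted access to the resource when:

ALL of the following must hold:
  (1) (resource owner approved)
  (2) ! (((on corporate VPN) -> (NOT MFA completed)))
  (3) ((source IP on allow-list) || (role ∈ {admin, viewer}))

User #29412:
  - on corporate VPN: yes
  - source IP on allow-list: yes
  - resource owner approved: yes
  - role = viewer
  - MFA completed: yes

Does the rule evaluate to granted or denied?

Granted

Atomic conditions:
  resource owner approved: yes → true
  on corporate VPN: yes → true
  NOT MFA completed: yes → false
  source IP on allow-list: yes → true
  role ∈ {admin, viewer}: viewer is in the set → true
Combine:
[2.1] true → false = false
[2] NOT false = true
[3] true OR true = true
[root] true AND true AND true = true
Overall: true → granted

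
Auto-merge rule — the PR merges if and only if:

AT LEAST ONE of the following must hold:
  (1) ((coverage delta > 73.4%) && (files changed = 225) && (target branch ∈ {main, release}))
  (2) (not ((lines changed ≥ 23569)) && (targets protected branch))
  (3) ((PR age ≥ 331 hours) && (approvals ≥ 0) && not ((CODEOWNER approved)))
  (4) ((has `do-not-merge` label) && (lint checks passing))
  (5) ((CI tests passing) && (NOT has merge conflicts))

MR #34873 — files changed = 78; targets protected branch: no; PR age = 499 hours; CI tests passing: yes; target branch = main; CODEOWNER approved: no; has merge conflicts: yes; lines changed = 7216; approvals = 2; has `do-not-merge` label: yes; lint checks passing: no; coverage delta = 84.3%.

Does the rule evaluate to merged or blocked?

Atomic conditions:
  coverage delta > 73.4%: 84.3 > 73.4 is true
  files changed = 225: 78 == 225 is false
  target branch ∈ {main, release}: main is in the set → true
  lines changed ≥ 23569: 7216 ≥ 23569 is false
  targets protected branch: no → false
  PR age ≥ 331 hours: 499 ≥ 331 is true
  approvals ≥ 0: 2 ≥ 0 is true
  CODEOWNER approved: no → false
  has `do-not-merge` label: yes → true
  lint checks passing: no → false
  CI tests passing: yes → true
  NOT has merge conflicts: yes → false
Combine:
[1] true AND false AND true = false
[2.1] NOT false = true
[2] true AND false = false
[3.3] NOT false = true
[3] true AND true AND true = true
[4] true AND false = false
[5] true AND false = false
[root] false OR false OR true OR false OR false = true
Overall: true → merged

Merged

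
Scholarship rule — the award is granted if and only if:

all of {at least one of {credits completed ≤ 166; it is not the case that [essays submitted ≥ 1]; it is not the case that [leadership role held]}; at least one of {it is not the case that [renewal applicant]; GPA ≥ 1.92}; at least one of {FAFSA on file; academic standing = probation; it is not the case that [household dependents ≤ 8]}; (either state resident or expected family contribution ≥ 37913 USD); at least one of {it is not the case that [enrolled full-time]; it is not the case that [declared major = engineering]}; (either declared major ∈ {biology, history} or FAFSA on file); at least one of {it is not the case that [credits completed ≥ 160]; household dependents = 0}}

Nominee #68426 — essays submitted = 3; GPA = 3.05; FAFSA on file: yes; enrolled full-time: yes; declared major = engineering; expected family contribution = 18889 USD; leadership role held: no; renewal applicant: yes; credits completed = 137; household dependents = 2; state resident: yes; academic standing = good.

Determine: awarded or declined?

Declined

Atomic conditions:
  credits completed ≤ 166: 137 ≤ 166 is true
  essays submitted ≥ 1: 3 ≥ 1 is true
  leadership role held: no → false
  renewal applicant: yes → true
  GPA ≥ 1.92: 3.05 ≥ 1.92 is true
  FAFSA on file: yes → true
  academic standing = probation: good == probation is false
  household dependents ≤ 8: 2 ≤ 8 is true
  state resident: yes → true
  expected family contribution ≥ 37913 USD: 18889 ≥ 37913 is false
  enrolled full-time: yes → true
  declared major = engineering: engineering == engineering is true
  declared major ∈ {biology, history}: engineering is not in the set → false
  credits completed ≥ 160: 137 ≥ 160 is false
  household dependents = 0: 2 == 0 is false
Combine:
[1.2] NOT true = false
[1.3] NOT false = true
[1] true OR false OR true = true
[2.1] NOT true = false
[2] false OR true = true
[3.3] NOT true = false
[3] true OR false OR false = true
[4] true OR false = true
[5.1] NOT true = false
[5.2] NOT true = false
[5] false OR false = false
[6] false OR true = true
[7.1] NOT false = true
[7] true OR false = true
[root] true AND true AND true AND true AND false AND true AND true = false
Overall: false → declined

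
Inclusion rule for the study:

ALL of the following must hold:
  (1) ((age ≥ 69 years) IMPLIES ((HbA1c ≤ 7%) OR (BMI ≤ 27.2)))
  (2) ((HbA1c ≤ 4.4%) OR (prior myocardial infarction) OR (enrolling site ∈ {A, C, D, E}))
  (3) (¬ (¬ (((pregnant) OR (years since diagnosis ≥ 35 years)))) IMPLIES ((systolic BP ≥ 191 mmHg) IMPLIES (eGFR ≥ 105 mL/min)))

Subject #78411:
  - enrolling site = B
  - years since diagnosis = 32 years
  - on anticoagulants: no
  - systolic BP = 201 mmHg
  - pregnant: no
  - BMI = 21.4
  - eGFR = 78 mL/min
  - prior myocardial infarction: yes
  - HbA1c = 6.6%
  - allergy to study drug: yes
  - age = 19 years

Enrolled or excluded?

Atomic conditions:
  age ≥ 69 years: 19 ≥ 69 is false
  HbA1c ≤ 7%: 6.6 ≤ 7 is true
  BMI ≤ 27.2: 21.4 ≤ 27.2 is true
  HbA1c ≤ 4.4%: 6.6 ≤ 4.4 is false
  prior myocardial infarction: yes → true
  enrolling site ∈ {A, C, D, E}: B is not in the set → false
  pregnant: no → false
  years since diagnosis ≥ 35 years: 32 ≥ 35 is false
  systolic BP ≥ 191 mmHg: 201 ≥ 191 is true
  eGFR ≥ 105 mL/min: 78 ≥ 105 is false
Combine:
[1.2] true OR true = true
[1] false → true (antecedent false ⇒ implication holds) = true
[2] false OR true OR false = true
[3.1.1.1] false OR false = false
[3.1.1] NOT false = true
[3.1] NOT true = false
[3.2] true → false = false
[3] false → false (antecedent false ⇒ implication holds) = true
[root] true AND true AND true = true
Overall: true → enrolled

Enrolled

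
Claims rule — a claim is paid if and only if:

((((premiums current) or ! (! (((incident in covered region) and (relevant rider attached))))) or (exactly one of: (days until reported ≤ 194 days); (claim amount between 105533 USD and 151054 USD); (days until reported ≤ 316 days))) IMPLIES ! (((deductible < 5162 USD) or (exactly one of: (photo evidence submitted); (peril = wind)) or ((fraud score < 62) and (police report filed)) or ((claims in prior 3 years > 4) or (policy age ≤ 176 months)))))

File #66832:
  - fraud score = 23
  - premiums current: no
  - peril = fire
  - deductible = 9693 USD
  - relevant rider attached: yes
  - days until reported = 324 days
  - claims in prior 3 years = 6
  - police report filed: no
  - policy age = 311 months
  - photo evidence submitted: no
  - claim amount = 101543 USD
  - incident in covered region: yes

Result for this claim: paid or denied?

Atomic conditions:
  premiums current: no → false
  incident in covered region: yes → true
  relevant rider attached: yes → true
  days until reported ≤ 194 days: 324 ≤ 194 is false
  claim amount between 105533 USD and 151054 USD: 101543 in [105533, 151054] is false
  days until reported ≤ 316 days: 324 ≤ 316 is false
  deductible < 5162 USD: 9693 < 5162 is false
  photo evidence submitted: no → false
  peril = wind: fire == wind is false
  fraud score < 62: 23 < 62 is true
  police report filed: no → false
  claims in prior 3 years > 4: 6 > 4 is true
  policy age ≤ 176 months: 311 ≤ 176 is false
Combine:
[1.1.2.1.1] true AND true = true
[1.1.2.1] NOT true = false
[1.1.2] NOT false = true
[1.1] false OR true = true
[1.2] exactly-one(false, false, false) = false
[1] true OR false = true
[2.1.2] exactly-one(false, false) = false
[2.1.3] true AND false = false
[2.1.4] true OR false = true
[2.1] false OR false OR false OR true = true
[2] NOT true = false
[root] true → false = false
Overall: false → denied

Denied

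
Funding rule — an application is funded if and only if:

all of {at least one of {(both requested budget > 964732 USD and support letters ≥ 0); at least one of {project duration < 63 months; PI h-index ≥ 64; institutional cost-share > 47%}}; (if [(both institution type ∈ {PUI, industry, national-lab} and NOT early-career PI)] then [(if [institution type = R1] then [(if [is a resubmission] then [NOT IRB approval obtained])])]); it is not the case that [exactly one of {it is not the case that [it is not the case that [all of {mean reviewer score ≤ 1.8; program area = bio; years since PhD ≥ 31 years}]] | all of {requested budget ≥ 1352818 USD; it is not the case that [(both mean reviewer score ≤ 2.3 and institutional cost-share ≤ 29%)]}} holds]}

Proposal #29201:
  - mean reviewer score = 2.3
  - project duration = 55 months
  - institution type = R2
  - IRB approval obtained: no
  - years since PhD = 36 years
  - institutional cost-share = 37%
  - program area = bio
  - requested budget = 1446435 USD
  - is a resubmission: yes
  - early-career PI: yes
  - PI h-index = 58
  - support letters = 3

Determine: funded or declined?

Atomic conditions:
  requested budget > 964732 USD: 1446435 > 964732 is true
  support letters ≥ 0: 3 ≥ 0 is true
  project duration < 63 months: 55 < 63 is true
  PI h-index ≥ 64: 58 ≥ 64 is false
  institutional cost-share > 47%: 37 > 47 is false
  institution type ∈ {PUI, industry, national-lab}: R2 is not in the set → false
  NOT early-career PI: yes → false
  institution type = R1: R2 == R1 is false
  is a resubmission: yes → true
  NOT IRB approval obtained: no → true
  mean reviewer score ≤ 1.8: 2.3 ≤ 1.8 is false
  program area = bio: bio == bio is true
  years since PhD ≥ 31 years: 36 ≥ 31 is true
  requested budget ≥ 1352818 USD: 1446435 ≥ 1352818 is true
  mean reviewer score ≤ 2.3: 2.3 ≤ 2.3 is true
  institutional cost-share ≤ 29%: 37 ≤ 29 is false
Combine:
[1.1] true AND true = true
[1.2] true OR false OR false = true
[1] true OR true = true
[2.1] false AND false = false
[2.2.2] true → true = true
[2.2] false → true (antecedent false ⇒ implication holds) = true
[2] false → true (antecedent false ⇒ implication holds) = true
[3.1.1.1.1] false AND true AND true = false
[3.1.1.1] NOT false = true
[3.1.1] NOT true = false
[3.1.2.2.1] true AND false = false
[3.1.2.2] NOT false = true
[3.1.2] true AND true = true
[3.1] exactly-one(false, true) = true
[3] NOT true = false
[root] true AND true AND false = false
Overall: false → declined

Declined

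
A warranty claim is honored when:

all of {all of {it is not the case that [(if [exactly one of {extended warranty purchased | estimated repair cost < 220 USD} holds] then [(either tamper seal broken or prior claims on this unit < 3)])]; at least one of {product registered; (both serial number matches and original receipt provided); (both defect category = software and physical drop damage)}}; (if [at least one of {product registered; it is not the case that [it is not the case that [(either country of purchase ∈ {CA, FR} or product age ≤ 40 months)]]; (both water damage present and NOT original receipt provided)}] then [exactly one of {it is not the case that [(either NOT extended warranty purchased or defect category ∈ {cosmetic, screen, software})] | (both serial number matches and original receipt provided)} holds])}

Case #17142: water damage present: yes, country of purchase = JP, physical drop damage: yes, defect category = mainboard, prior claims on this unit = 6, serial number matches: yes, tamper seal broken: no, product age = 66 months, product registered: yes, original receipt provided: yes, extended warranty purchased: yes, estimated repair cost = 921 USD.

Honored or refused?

Refused

Atomic conditions:
  extended warranty purchased: yes → true
  estimated repair cost < 220 USD: 921 < 220 is false
  tamper seal broken: no → false
  prior claims on this unit < 3: 6 < 3 is false
  product registered: yes → true
  serial number matches: yes → true
  original receipt provided: yes → true
  defect category = software: mainboard == software is false
  physical drop damage: yes → true
  country of purchase ∈ {CA, FR}: JP is not in the set → false
  product age ≤ 40 months: 66 ≤ 40 is false
  water damage present: yes → true
  NOT original receipt provided: yes → false
  NOT extended warranty purchased: yes → false
  defect category ∈ {cosmetic, screen, software}: mainboard is not in the set → false
Combine:
[1.1.1.1] exactly-one(true, false) = true
[1.1.1.2] false OR false = false
[1.1.1] true → false = false
[1.1] NOT false = true
[1.2.2] true AND true = true
[1.2.3] false AND true = false
[1.2] true OR true OR false = true
[1] true AND true = true
[2.1.2.1.1] false OR false = false
[2.1.2.1] NOT false = true
[2.1.2] NOT true = false
[2.1.3] true AND false = false
[2.1] true OR false OR false = true
[2.2.1.1] false OR false = false
[2.2.1] NOT false = true
[2.2.2] true AND true = true
[2.2] exactly-one(true, true) = false
[2] true → false = false
[root] true AND false = false
Overall: false → refused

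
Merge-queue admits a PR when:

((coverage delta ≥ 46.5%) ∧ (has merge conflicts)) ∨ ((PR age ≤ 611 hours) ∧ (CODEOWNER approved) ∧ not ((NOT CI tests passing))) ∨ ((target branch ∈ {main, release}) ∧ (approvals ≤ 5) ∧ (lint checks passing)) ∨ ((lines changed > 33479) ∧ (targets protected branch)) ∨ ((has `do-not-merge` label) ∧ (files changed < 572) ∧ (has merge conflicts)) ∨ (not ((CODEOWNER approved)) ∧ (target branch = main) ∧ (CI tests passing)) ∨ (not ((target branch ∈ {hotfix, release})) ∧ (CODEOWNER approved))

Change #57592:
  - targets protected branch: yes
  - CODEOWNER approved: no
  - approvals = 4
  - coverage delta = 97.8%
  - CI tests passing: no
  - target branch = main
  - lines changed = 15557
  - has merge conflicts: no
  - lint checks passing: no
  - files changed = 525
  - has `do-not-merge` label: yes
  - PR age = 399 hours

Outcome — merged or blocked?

Blocked

Atomic conditions:
  coverage delta ≥ 46.5%: 97.8 ≥ 46.5 is true
  has merge conflicts: no → false
  PR age ≤ 611 hours: 399 ≤ 611 is true
  CODEOWNER approved: no → false
  NOT CI tests passing: no → true
  target branch ∈ {main, release}: main is in the set → true
  approvals ≤ 5: 4 ≤ 5 is true
  lint checks passing: no → false
  lines changed > 33479: 15557 > 33479 is false
  targets protected branch: yes → true
  has `do-not-merge` label: yes → true
  files changed < 572: 525 < 572 is true
  target branch = main: main == main is true
  CI tests passing: no → false
  target branch ∈ {hotfix, release}: main is not in the set → false
Combine:
[1] true AND false = false
[2.3] NOT true = false
[2] true AND false AND false = false
[3] true AND true AND false = false
[4] false AND true = false
[5] true AND true AND false = false
[6.1] NOT false = true
[6] true AND true AND false = false
[7.1] NOT false = true
[7] true AND false = false
[root] false OR false OR false OR false OR false OR false OR false = false
Overall: false → blocked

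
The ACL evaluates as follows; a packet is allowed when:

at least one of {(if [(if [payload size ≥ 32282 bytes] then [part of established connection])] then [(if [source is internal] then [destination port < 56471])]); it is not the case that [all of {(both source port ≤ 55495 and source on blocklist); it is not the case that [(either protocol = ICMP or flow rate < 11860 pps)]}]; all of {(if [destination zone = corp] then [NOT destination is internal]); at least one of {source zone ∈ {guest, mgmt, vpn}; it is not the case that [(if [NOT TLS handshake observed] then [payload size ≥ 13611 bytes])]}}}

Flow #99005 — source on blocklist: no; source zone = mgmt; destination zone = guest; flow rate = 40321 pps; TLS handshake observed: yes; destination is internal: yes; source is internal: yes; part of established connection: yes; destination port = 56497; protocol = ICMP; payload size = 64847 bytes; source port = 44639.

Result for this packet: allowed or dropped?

Allowed

Atomic conditions:
  payload size ≥ 32282 bytes: 64847 ≥ 32282 is true
  part of established connection: yes → true
  source is internal: yes → true
  destination port < 56471: 56497 < 56471 is false
  source port ≤ 55495: 44639 ≤ 55495 is true
  source on blocklist: no → false
  protocol = ICMP: ICMP == ICMP is true
  flow rate < 11860 pps: 40321 < 11860 is false
  destination zone = corp: guest == corp is false
  NOT destination is internal: yes → false
  source zone ∈ {guest, mgmt, vpn}: mgmt is in the set → true
  NOT TLS handshake observed: yes → false
  payload size ≥ 13611 bytes: 64847 ≥ 13611 is true
Combine:
[1.1] true → true = true
[1.2] true → false = false
[1] true → false = false
[2.1.1] true AND false = false
[2.1.2.1] true OR false = true
[2.1.2] NOT true = false
[2.1] false AND false = false
[2] NOT false = true
[3.1] false → false (antecedent false ⇒ implication holds) = true
[3.2.2.1] false → true (antecedent false ⇒ implication holds) = true
[3.2.2] NOT true = false
[3.2] true OR false = true
[3] true AND true = true
[root] false OR true OR true = true
Overall: true → allowed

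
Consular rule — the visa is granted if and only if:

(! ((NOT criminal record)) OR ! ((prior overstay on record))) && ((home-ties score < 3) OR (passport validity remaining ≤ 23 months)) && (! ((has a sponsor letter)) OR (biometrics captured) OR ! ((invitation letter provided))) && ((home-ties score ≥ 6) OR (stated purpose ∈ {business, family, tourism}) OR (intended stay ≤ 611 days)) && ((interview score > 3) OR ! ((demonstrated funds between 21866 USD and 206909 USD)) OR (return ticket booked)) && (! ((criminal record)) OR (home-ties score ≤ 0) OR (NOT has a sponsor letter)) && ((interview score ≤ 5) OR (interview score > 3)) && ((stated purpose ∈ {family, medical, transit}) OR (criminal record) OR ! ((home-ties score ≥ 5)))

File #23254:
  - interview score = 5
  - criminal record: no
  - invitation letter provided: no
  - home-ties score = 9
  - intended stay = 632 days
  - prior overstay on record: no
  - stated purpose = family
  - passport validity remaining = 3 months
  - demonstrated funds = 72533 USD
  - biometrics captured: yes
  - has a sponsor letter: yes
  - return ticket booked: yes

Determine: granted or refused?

Atomic conditions:
  NOT criminal record: no → true
  prior overstay on record: no → false
  home-ties score < 3: 9 < 3 is false
  passport validity remaining ≤ 23 months: 3 ≤ 23 is true
  has a sponsor letter: yes → true
  biometrics captured: yes → true
  invitation letter provided: no → false
  home-ties score ≥ 6: 9 ≥ 6 is true
  stated purpose ∈ {business, family, tourism}: family is in the set → true
  intended stay ≤ 611 days: 632 ≤ 611 is false
  interview score > 3: 5 > 3 is true
  demonstrated funds between 21866 USD and 206909 USD: 72533 in [21866, 206909] is true
  return ticket booked: yes → true
  criminal record: no → false
  home-ties score ≤ 0: 9 ≤ 0 is false
  NOT has a sponsor letter: yes → false
  interview score ≤ 5: 5 ≤ 5 is true
  stated purpose ∈ {family, medical, transit}: family is in the set → true
  home-ties score ≥ 5: 9 ≥ 5 is true
Combine:
[1.1] NOT true = false
[1.2] NOT false = true
[1] false OR true = true
[2] false OR true = true
[3.1] NOT true = false
[3.3] NOT false = true
[3] false OR true OR true = true
[4] true OR true OR false = true
[5.2] NOT true = false
[5] true OR false OR true = true
[6.1] NOT false = true
[6] true OR false OR false = true
[7] true OR true = true
[8.3] NOT true = false
[8] true OR false OR false = true
[root] true AND true AND true AND true AND true AND true AND true AND true = true
Overall: true → granted

Granted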